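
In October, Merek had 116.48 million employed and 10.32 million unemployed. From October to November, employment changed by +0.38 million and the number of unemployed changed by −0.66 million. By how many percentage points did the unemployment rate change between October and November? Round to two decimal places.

October: labor force = 116.48 + 10.32 = 126.80; u = 10.32/126.80 = 8.14%.
November: labor force = 116.86 + 9.66 = 126.52; u = 9.66/126.52 = 7.64%.
Change = 7.64% − 8.14% = −0.50 pp.

The unemployment rate changed by −0.50 percentage points.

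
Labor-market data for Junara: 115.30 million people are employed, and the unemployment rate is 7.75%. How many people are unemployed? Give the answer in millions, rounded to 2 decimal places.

About 9.69 million are unemployed.

Let U be the number unemployed. The labor force is E + U, and U/(E+U) = 0.0775.
So U = 0.0775 × 115.30 / (1 − 0.0775) = 8.9358 / 0.9225 ≈ 9.69 million.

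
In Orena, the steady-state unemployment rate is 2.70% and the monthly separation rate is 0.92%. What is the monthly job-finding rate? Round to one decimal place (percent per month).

From u* = s/(s+f): f = s·(1−u)/u.
f = 0.92 × (1 − 0.0270) / 0.0270 = 0.8952 / 0.0270 ≈ 33.2% per month.

Job-finding rate ≈ 33.2% per month.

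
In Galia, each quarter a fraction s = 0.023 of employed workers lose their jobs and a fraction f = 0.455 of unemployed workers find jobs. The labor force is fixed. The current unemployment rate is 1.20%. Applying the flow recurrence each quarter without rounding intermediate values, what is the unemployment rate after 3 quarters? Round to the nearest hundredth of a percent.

Unemployment rate after three quarters ≈ 4.30%.

With a fixed labor force, u_{t+1} = u_t + s·(1−u_t) − f·u_t = u_t·(1−s−f) + s.
Here 1−s−f = 0.522 and s = 0.023.
u_1 = 0.012000 × 0.522 + 0.023 = 0.029264.
u_2 = 0.029264 × 0.522 + 0.023 = 0.038276.
u_3 = 0.038276 × 0.522 + 0.023 = 0.042980.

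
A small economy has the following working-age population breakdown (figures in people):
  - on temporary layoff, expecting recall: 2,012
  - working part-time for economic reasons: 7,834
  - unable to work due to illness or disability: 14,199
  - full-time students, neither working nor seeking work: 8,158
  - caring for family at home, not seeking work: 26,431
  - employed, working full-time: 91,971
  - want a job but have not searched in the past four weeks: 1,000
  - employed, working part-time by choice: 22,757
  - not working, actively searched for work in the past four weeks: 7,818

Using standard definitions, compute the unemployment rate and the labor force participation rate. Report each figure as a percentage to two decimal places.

Unemployment rate ≈ 7.42%; labor force participation rate ≈ 72.67%.

Employed = 7,834 + 91,971 + 22,757 = 122,562 (anyone who worked, including part-time for economic reasons, counts as employed).
Unemployed = 2,012 + 7,818 = 9,830 (jobless and actively searching, or on temporary layoff).
Labor force = 122,562 + 9,830 = 132,392.
Not in labor force = 14,199 + 8,158 + 26,431 + 1,000 = 49,788 (those not working and not actively searching are outside the labor force — including those who want a job but have given up searching).
Civilian working-age population = 132,392 + 49,788 = 182,180.
Unemployment rate = 9,830 / 132,392 = 7.42%.
Labor force participation rate = 132,392 / 182,180 = 72.67%.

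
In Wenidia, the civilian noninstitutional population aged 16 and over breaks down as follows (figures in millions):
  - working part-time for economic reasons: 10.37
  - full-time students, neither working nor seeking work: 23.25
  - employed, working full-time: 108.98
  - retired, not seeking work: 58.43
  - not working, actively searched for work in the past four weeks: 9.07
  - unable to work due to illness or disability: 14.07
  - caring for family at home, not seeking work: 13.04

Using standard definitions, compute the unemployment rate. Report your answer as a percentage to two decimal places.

Employed = 10.37 + 108.98 = 119.35 million (anyone who worked, including part-time for economic reasons, counts as employed).
Unemployed = 9.07 million.
Labor force = 119.35 + 9.07 = 128.42 million.
Unemployment rate = 9.07 / 128.42 = 7.06%.

Unemployment rate ≈ 7.06%.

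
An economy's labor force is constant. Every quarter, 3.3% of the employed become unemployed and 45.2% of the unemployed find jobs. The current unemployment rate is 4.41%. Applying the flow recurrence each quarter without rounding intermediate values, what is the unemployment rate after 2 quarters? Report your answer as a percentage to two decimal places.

Unemployment rate after two quarters ≈ 6.17%.

With a fixed labor force, u_{t+1} = u_t + s·(1−u_t) − f·u_t = u_t·(1−s−f) + s.
Here 1−s−f = 0.515 and s = 0.033.
u_1 = 0.044100 × 0.515 + 0.033 = 0.055711.
u_2 = 0.055711 × 0.515 + 0.033 = 0.061691.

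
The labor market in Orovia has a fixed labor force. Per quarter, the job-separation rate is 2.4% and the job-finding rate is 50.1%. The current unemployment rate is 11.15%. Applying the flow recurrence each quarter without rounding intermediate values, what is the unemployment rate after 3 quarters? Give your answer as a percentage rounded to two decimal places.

Unemployment rate after three quarters ≈ 5.28%.

With a fixed labor force, u_{t+1} = u_t + s·(1−u_t) − f·u_t = u_t·(1−s−f) + s.
Here 1−s−f = 0.475 and s = 0.024.
u_1 = 0.111500 × 0.475 + 0.024 = 0.076962.
u_2 = 0.076962 × 0.475 + 0.024 = 0.060557.
u_3 = 0.060557 × 0.475 + 0.024 = 0.052765.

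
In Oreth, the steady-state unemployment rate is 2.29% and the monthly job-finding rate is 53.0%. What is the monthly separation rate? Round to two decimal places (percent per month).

From u* = s/(s+f): s = u·f/(1−u).
s = 0.0229 × 53.0 / (1 − 0.0229) = 1.2137 / 0.9771 ≈ 1.24% per month.

Separation rate ≈ 1.24% per month.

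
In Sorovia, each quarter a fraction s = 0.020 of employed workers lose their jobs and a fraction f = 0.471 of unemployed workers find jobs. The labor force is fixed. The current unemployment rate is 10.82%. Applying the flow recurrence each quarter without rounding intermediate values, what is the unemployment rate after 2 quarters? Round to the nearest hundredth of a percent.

Unemployment rate after two quarters ≈ 5.82%.

With a fixed labor force, u_{t+1} = u_t + s·(1−u_t) − f·u_t = u_t·(1−s−f) + s.
Here 1−s−f = 0.509 and s = 0.020.
u_1 = 0.108200 × 0.509 + 0.020 = 0.075074.
u_2 = 0.075074 × 0.509 + 0.020 = 0.058213.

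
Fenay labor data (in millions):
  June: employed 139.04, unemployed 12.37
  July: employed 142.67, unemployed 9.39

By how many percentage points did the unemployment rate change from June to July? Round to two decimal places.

The unemployment rate changed by −1.99 percentage points.

June: labor force = 139.04 + 12.37 = 151.41; u = 12.37/151.41 = 8.17%.
July: labor force = 142.67 + 9.39 = 152.06; u = 9.39/152.06 = 6.18%.
Change = 6.18% − 8.17% = −1.99 pp.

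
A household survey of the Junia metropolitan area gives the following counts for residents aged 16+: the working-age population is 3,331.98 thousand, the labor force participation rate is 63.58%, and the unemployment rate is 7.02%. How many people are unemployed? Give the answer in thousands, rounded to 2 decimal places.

About 148.72 thousand are unemployed.

Labor force = 0.6358 × 3,331.98 = 2,118.47 thousand.
Unemployed = 0.0702 × 2,118.47 ≈ 148.72 thousand.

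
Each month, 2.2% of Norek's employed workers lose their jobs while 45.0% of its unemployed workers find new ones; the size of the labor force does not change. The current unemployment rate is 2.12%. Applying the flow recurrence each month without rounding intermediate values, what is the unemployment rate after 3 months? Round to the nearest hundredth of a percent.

With a fixed labor force, u_{t+1} = u_t + s·(1−u_t) − f·u_t = u_t·(1−s−f) + s.
Here 1−s−f = 0.528 and s = 0.022.
u_1 = 0.021200 × 0.528 + 0.022 = 0.033194.
u_2 = 0.033194 × 0.528 + 0.022 = 0.039526.
u_3 = 0.039526 × 0.528 + 0.022 = 0.042870.

Unemployment rate after three months ≈ 4.29%.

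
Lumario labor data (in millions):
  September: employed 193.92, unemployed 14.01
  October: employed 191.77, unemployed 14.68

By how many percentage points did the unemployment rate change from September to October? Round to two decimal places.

The unemployment rate changed by +0.37 percentage points.

September: labor force = 193.92 + 14.01 = 207.93; u = 14.01/207.93 = 6.74%.
October: labor force = 191.77 + 14.68 = 206.45; u = 14.68/206.45 = 7.11%.
Change = 7.11% − 6.74% = +0.37 pp.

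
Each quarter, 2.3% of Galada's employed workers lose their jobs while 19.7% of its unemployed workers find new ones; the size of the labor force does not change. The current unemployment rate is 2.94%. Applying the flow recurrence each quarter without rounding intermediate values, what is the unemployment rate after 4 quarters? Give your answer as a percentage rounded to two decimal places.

With a fixed labor force, u_{t+1} = u_t + s·(1−u_t) − f·u_t = u_t·(1−s−f) + s.
Here 1−s−f = 0.780 and s = 0.023.
u_1 = 0.029400 × 0.780 + 0.023 = 0.045932.
u_2 = 0.045932 × 0.780 + 0.023 = 0.058827.
u_3 = 0.058827 × 0.780 + 0.023 = 0.068885.
u_4 = 0.068885 × 0.780 + 0.023 = 0.076730.

Unemployment rate after four quarters ≈ 7.67%.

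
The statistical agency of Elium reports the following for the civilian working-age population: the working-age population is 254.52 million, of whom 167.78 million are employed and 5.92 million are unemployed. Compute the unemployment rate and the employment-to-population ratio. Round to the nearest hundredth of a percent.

Labor force = employed + unemployed = 167.78 + 5.92 = 173.70 million.
Unemployment rate = 5.92 / 173.70 = 3.41%.
Employment-population ratio = 167.78 / 254.52 = 65.92%.

Unemployment rate ≈ 3.41%; employment-population ratio ≈ 65.92%.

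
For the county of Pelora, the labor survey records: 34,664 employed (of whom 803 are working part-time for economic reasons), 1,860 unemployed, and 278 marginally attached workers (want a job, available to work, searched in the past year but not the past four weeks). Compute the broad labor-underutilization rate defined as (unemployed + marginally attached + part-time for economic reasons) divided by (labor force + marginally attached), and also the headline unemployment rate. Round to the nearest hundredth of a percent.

Broad underutilization rate ≈ 7.99%; headline unemployment rate ≈ 5.09%.

Labor force = 34,664 + 1,860 = 36,524.
Numerator = 1,860 + 278 + 803 = 2,941.
Denominator = 36,524 + 278 = 36,802.
Broad rate = 2,941 / 36,802 = 7.99%.
Headline unemployment rate = 1,860 / 36,524 = 5.09%.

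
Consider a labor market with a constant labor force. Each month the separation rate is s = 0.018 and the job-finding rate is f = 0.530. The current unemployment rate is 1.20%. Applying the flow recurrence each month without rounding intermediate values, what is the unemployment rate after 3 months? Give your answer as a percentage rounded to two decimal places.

With a fixed labor force, u_{t+1} = u_t + s·(1−u_t) − f·u_t = u_t·(1−s−f) + s.
Here 1−s−f = 0.452 and s = 0.018.
u_1 = 0.012000 × 0.452 + 0.018 = 0.023424.
u_2 = 0.023424 × 0.452 + 0.018 = 0.028588.
u_3 = 0.028588 × 0.452 + 0.018 = 0.030922.

Unemployment rate after three months ≈ 3.09%.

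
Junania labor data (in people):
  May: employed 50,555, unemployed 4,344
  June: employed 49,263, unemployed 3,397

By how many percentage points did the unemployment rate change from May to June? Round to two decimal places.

The unemployment rate changed by −1.46 percentage points.

May: labor force = 50,555 + 4,344 = 54,899; u = 4,344/54,899 = 7.91%.
June: labor force = 49,263 + 3,397 = 52,660; u = 3,397/52,660 = 6.45%.
Change = 6.45% − 7.91% = −1.46 pp.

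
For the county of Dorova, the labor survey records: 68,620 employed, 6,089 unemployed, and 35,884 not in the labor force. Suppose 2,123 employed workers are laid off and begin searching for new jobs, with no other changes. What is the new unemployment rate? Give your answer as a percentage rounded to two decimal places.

Initially, labor force = 68,620 + 6,089 = 74,709, so u = 6,089/74,709 = 8.15%.
After the change, employed falls and unemployed rises by 2,123; labor force unchanged → E = 66,497, U = 8,212, labor force = 74,709.
New unemployment rate = 8,212 / 74,709 = 10.99%.

New unemployment rate ≈ 10.99%.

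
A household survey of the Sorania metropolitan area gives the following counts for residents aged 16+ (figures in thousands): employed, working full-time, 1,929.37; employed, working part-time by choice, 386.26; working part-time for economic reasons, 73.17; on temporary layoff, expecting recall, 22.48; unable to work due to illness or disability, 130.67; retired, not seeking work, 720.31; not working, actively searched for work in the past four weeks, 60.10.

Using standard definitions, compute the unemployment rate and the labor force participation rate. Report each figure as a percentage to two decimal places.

Unemployment rate ≈ 3.34%; labor force participation rate ≈ 74.39%.

Employed = 1,929.37 + 386.26 + 73.17 = 2,388.80 thousand (anyone who worked, including part-time for economic reasons, counts as employed).
Unemployed = 22.48 + 60.10 = 82.58 thousand (jobless and actively searching, or on temporary layoff).
Labor force = 2,388.80 + 82.58 = 2,471.38 thousand.
Not in labor force = 130.67 + 720.31 = 850.98 thousand (those not working and not actively searching are outside the labor force).
Civilian working-age population = 2,471.38 + 850.98 = 3,322.36 thousand.
Unemployment rate = 82.58 / 2,471.38 = 3.34%.
Labor force participation rate = 2,471.38 / 3,322.36 = 74.39%.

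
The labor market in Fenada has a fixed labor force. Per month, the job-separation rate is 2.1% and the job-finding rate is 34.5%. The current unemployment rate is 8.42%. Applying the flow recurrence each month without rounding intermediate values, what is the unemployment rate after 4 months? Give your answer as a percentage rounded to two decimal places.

With a fixed labor force, u_{t+1} = u_t + s·(1−u_t) − f·u_t = u_t·(1−s−f) + s.
Here 1−s−f = 0.634 and s = 0.021.
u_1 = 0.084200 × 0.634 + 0.021 = 0.074383.
u_2 = 0.074383 × 0.634 + 0.021 = 0.068159.
u_3 = 0.068159 × 0.634 + 0.021 = 0.064213.
u_4 = 0.064213 × 0.634 + 0.021 = 0.061711.

Unemployment rate after four months ≈ 6.17%.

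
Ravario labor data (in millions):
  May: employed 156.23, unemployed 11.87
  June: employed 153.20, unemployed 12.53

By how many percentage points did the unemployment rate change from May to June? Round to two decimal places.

The unemployment rate changed by +0.50 percentage points.

May: labor force = 156.23 + 11.87 = 168.10; u = 11.87/168.10 = 7.06%.
June: labor force = 153.20 + 12.53 = 165.73; u = 12.53/165.73 = 7.56%.
Change = 7.56% − 7.06% = +0.50 pp.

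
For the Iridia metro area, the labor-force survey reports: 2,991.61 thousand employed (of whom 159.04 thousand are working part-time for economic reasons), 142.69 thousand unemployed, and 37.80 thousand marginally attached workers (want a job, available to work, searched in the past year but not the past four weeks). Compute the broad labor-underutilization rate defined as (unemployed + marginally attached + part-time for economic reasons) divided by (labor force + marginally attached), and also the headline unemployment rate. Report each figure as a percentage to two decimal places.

Broad underutilization rate ≈ 10.70%; headline unemployment rate ≈ 4.55%.

Labor force = 2,991.61 + 142.69 = 3,134.30 thousand.
Numerator = 142.69 + 37.80 + 159.04 = 339.53 thousand.
Denominator = 3,134.30 + 37.80 = 3,172.10 thousand.
Broad rate = 339.53 / 3,172.10 = 10.70%.
Headline unemployment rate = 142.69 / 3,134.30 = 4.55%.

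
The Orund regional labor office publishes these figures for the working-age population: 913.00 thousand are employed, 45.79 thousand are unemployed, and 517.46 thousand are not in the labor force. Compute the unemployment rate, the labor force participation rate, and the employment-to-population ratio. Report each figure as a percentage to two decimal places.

Labor force = employed + unemployed = 913.00 + 45.79 = 958.79 thousand.
Working-age population = 958.79 + 517.46 = 1,476.25 thousand.
Unemployment rate = 45.79 / 958.79 = 4.78%.
Labor force participation rate = 958.79 / 1,476.25 = 64.95%.
Employment-population ratio = 913.00 / 1,476.25 = 61.85%.

Unemployment rate ≈ 4.78%; labor force participation rate ≈ 64.95%; employment-population ratio ≈ 61.85%.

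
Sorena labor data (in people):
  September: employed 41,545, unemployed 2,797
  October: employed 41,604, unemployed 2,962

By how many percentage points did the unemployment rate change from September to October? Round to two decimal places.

The unemployment rate changed by +0.34 percentage points.

September: labor force = 41,545 + 2,797 = 44,342; u = 2,797/44,342 = 6.31%.
October: labor force = 41,604 + 2,962 = 44,566; u = 2,962/44,566 = 6.65%.
Change = 6.65% − 6.31% = +0.34 pp.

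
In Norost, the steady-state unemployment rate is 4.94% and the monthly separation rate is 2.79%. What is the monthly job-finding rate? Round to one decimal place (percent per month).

From u* = s/(s+f): f = s·(1−u)/u.
f = 2.79 × (1 − 0.0494) / 0.0494 = 2.6522 / 0.0494 ≈ 53.7% per month.

Job-finding rate ≈ 53.7% per month.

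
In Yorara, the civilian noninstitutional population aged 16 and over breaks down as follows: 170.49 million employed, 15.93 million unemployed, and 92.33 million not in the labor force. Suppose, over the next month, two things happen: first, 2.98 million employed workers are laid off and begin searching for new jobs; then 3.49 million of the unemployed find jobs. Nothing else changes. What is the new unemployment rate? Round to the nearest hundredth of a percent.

Initially, labor force = 170.49 + 15.93 = 186.42 million, so u = 15.93/186.42 = 8.55%.
After the first change, employed falls and unemployed rises by 2.98; labor force unchanged → E = 167.51, U = 18.91, labor force = 186.42 million.
After the second change, unemployed falls and employed rises by 3.49; labor force unchanged → E = 171.00, U = 15.42, labor force = 186.42 million.
New unemployment rate = 15.42 / 186.42 = 8.27%.

New unemployment rate ≈ 8.27%.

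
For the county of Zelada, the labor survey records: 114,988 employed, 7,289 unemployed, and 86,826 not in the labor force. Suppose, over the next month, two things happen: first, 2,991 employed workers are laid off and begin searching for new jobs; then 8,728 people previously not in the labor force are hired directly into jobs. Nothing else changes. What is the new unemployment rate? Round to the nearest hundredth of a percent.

Initially, labor force = 114,988 + 7,289 = 122,277, so u = 7,289/122,277 = 5.96%.
After the first change, employed falls and unemployed rises by 2,991; labor force unchanged → E = 111,997, U = 10,280, labor force = 122,277.
After the second change, employed and labor force both rise by 8,728; unemployed unchanged → E = 120,725, U = 10,280, labor force = 131,005.
New unemployment rate = 10,280 / 131,005 = 7.85%.

New unemployment rate ≈ 7.85%.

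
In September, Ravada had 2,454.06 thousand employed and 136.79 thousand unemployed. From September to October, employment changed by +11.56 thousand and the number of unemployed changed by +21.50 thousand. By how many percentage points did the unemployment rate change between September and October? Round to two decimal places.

The unemployment rate changed by +0.75 percentage points.

September: labor force = 2,454.06 + 136.79 = 2,590.85; u = 136.79/2,590.85 = 5.28%.
October: labor force = 2,465.62 + 158.29 = 2,623.91; u = 158.29/2,623.91 = 6.03%.
Change = 6.03% − 5.28% = +0.75 pp.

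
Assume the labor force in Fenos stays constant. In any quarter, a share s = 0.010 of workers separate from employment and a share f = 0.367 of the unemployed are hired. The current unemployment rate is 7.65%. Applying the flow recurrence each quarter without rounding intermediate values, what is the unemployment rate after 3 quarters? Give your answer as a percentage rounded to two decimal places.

Unemployment rate after three quarters ≈ 3.86%.

With a fixed labor force, u_{t+1} = u_t + s·(1−u_t) − f·u_t = u_t·(1−s−f) + s.
Here 1−s−f = 0.623 and s = 0.010.
u_1 = 0.076500 × 0.623 + 0.010 = 0.057660.
u_2 = 0.057660 × 0.623 + 0.010 = 0.045922.
u_3 = 0.045922 × 0.623 + 0.010 = 0.038609.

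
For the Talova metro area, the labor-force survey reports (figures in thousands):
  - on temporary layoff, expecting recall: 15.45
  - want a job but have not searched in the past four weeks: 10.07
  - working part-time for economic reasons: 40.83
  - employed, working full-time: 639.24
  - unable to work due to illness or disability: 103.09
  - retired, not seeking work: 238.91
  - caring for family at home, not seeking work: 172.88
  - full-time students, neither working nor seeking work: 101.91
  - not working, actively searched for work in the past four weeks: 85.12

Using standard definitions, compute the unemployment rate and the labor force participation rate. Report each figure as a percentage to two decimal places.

Employed = 40.83 + 639.24 = 680.07 thousand (anyone who worked, including part-time for economic reasons, counts as employed).
Unemployed = 15.45 + 85.12 = 100.57 thousand (jobless and actively searching, or on temporary layoff).
Labor force = 680.07 + 100.57 = 780.64 thousand.
Not in labor force = 10.07 + 103.09 + 238.91 + 172.88 + 101.91 = 626.86 thousand (those not working and not actively searching are outside the labor force — including those who want a job but have given up searching).
Civilian working-age population = 780.64 + 626.86 = 1,407.50 thousand.
Unemployment rate = 100.57 / 780.64 = 12.88%.
Labor force participation rate = 780.64 / 1,407.50 = 55.46%.

Unemployment rate ≈ 12.88%; labor force participation rate ≈ 55.46%.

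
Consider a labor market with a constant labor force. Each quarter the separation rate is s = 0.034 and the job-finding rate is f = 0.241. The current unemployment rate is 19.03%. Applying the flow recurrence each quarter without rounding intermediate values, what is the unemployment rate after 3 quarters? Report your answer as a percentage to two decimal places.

Unemployment rate after three quarters ≈ 14.90%.

With a fixed labor force, u_{t+1} = u_t + s·(1−u_t) − f·u_t = u_t·(1−s−f) + s.
Here 1−s−f = 0.725 and s = 0.034.
u_1 = 0.190300 × 0.725 + 0.034 = 0.171967.
u_2 = 0.171967 × 0.725 + 0.034 = 0.158676.
u_3 = 0.158676 × 0.725 + 0.034 = 0.149040.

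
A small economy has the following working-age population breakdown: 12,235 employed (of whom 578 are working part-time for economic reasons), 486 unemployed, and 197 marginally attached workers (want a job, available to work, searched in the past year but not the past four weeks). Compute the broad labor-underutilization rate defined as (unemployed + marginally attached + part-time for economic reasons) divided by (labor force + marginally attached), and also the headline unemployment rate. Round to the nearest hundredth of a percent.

Labor force = 12,235 + 486 = 12,721.
Numerator = 486 + 197 + 578 = 1,261.
Denominator = 12,721 + 197 = 12,918.
Broad rate = 1,261 / 12,918 = 9.76%.
Headline unemployment rate = 486 / 12,721 = 3.82%.

Broad underutilization rate ≈ 9.76%; headline unemployment rate ≈ 3.82%.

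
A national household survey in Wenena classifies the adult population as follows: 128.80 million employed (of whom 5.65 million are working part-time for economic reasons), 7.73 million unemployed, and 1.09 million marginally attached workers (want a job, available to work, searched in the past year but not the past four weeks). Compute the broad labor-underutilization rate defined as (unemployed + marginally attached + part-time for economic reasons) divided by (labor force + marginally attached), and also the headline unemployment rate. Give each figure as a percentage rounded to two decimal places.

Labor force = 128.80 + 7.73 = 136.53 million.
Numerator = 7.73 + 1.09 + 5.65 = 14.47 million.
Denominator = 136.53 + 1.09 = 137.62 million.
Broad rate = 14.47 / 137.62 = 10.51%.
Headline unemployment rate = 7.73 / 136.53 = 5.66%.

Broad underutilization rate ≈ 10.51%; headline unemployment rate ≈ 5.66%.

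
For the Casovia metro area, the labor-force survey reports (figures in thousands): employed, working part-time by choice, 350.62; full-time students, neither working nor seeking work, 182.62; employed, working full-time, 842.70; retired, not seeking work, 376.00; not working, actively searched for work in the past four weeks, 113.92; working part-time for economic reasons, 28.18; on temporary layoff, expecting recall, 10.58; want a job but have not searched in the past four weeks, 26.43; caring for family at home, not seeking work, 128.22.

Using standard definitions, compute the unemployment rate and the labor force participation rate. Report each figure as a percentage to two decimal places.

Unemployment rate ≈ 9.25%; labor force participation rate ≈ 65.36%.

Employed = 350.62 + 842.70 + 28.18 = 1,221.50 thousand (anyone who worked, including part-time for economic reasons, counts as employed).
Unemployed = 113.92 + 10.58 = 124.50 thousand (jobless and actively searching, or on temporary layoff).
Labor force = 1,221.50 + 124.50 = 1,346.00 thousand.
Not in labor force = 182.62 + 376.00 + 26.43 + 128.22 = 713.27 thousand (those not working and not actively searching are outside the labor force — including those who want a job but have given up searching).
Civilian working-age population = 1,346.00 + 713.27 = 2,059.27 thousand.
Unemployment rate = 124.50 / 1,346.00 = 9.25%.
Labor force participation rate = 1,346.00 / 2,059.27 = 65.36%.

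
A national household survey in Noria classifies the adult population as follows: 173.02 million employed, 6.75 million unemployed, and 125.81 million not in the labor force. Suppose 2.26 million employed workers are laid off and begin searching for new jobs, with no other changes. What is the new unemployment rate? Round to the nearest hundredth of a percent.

New unemployment rate ≈ 5.01%.

Initially, labor force = 173.02 + 6.75 = 179.77 million, so u = 6.75/179.77 = 3.75%.
After the change, employed falls and unemployed rises by 2.26; labor force unchanged → E = 170.76, U = 9.01, labor force = 179.77 million.
New unemployment rate = 9.01 / 179.77 = 5.01%.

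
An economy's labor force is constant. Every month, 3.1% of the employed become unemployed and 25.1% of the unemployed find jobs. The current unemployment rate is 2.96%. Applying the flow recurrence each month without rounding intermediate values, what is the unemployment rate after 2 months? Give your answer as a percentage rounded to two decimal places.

With a fixed labor force, u_{t+1} = u_t + s·(1−u_t) − f·u_t = u_t·(1−s−f) + s.
Here 1−s−f = 0.718 and s = 0.031.
u_1 = 0.029600 × 0.718 + 0.031 = 0.052253.
u_2 = 0.052253 × 0.718 + 0.031 = 0.068518.

Unemployment rate after two months ≈ 6.85%.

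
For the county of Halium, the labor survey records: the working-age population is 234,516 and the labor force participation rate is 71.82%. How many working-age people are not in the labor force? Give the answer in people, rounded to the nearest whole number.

Share not in the labor force = 1 − 0.7182 = 0.2818.
Not in labor force = 0.2818 × 234,516 ≈ 66,087.

About 66,087 are not in the labor force.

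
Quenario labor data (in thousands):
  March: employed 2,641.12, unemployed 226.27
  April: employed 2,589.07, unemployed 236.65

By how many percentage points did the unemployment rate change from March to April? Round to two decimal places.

March: labor force = 2,641.12 + 226.27 = 2,867.39; u = 226.27/2,867.39 = 7.89%.
April: labor force = 2,589.07 + 236.65 = 2,825.72; u = 236.65/2,825.72 = 8.37%.
Change = 8.37% − 7.89% = +0.48 pp.

The unemployment rate changed by +0.48 percentage points.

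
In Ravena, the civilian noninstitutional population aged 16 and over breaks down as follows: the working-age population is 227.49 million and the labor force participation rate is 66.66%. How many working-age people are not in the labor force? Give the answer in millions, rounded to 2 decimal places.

About 75.85 million are not in the labor force.

Share not in the labor force = 1 − 0.6666 = 0.3334.
Not in labor force = 0.3334 × 227.49 ≈ 75.85 million.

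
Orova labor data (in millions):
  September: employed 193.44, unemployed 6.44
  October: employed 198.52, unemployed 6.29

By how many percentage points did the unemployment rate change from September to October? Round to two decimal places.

September: labor force = 193.44 + 6.44 = 199.88; u = 6.44/199.88 = 3.22%.
October: labor force = 198.52 + 6.29 = 204.81; u = 6.29/204.81 = 3.07%.
Change = 3.07% − 3.22% = −0.15 pp.

The unemployment rate changed by −0.15 percentage points.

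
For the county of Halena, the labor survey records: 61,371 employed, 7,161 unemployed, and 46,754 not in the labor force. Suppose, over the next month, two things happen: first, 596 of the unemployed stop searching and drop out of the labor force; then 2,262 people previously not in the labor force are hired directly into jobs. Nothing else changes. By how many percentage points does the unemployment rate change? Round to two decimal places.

Initially, labor force = 61,371 + 7,161 = 68,532, so u = 7,161/68,532 = 10.45%.
After the first change, unemployed and labor force both fall by 596 → E = 61,371, U = 6,565, labor force = 67,936.
After the second change, employed and labor force both rise by 2,262; unemployed unchanged → E = 63,633, U = 6,565, labor force = 70,198.
New unemployment rate = 6,565 / 70,198 = 9.35%.
Change = 9.35% − 10.45% = −1.10 percentage points.

The unemployment rate changes by −1.10 percentage points.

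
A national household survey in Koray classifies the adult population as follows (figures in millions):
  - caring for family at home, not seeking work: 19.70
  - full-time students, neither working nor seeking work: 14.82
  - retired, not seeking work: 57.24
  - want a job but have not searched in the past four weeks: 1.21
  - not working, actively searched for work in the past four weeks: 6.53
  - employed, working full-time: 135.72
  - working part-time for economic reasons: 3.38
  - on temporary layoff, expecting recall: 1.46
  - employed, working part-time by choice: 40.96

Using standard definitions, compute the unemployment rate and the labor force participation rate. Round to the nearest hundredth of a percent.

Employed = 135.72 + 3.38 + 40.96 = 180.06 million (anyone who worked, including part-time for economic reasons, counts as employed).
Unemployed = 6.53 + 1.46 = 7.99 million (jobless and actively searching, or on temporary layoff).
Labor force = 180.06 + 7.99 = 188.05 million.
Not in labor force = 19.70 + 14.82 + 57.24 + 1.21 = 92.97 million (those not working and not actively searching are outside the labor force — including those who want a job but have given up searching).
Civilian working-age population = 188.05 + 92.97 = 281.02 million.
Unemployment rate = 7.99 / 188.05 = 4.25%.
Labor force participation rate = 188.05 / 281.02 = 66.92%.

Unemployment rate ≈ 4.25%; labor force participation rate ≈ 66.92%.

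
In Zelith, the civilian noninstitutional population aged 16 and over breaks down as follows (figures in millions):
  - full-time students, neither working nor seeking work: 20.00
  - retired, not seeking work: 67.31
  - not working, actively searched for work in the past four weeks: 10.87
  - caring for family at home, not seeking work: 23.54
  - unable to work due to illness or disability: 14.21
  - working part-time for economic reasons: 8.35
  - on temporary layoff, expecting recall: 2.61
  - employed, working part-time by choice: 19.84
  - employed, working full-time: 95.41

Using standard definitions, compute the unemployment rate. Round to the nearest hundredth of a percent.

Employed = 8.35 + 19.84 + 95.41 = 123.60 million (anyone who worked, including part-time for economic reasons, counts as employed).
Unemployed = 10.87 + 2.61 = 13.48 million (jobless and actively searching, or on temporary layoff).
Labor force = 123.60 + 13.48 = 137.08 million.
Unemployment rate = 13.48 / 137.08 = 9.83%.

Unemployment rate ≈ 9.83%.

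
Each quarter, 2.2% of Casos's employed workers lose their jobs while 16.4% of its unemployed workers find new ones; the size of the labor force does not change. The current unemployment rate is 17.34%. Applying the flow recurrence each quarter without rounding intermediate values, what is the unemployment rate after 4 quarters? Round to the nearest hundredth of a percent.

With a fixed labor force, u_{t+1} = u_t + s·(1−u_t) − f·u_t = u_t·(1−s−f) + s.
Here 1−s−f = 0.814 and s = 0.022.
u_1 = 0.173400 × 0.814 + 0.022 = 0.163148.
u_2 = 0.163148 × 0.814 + 0.022 = 0.154802.
u_3 = 0.154802 × 0.814 + 0.022 = 0.148009.
u_4 = 0.148009 × 0.814 + 0.022 = 0.142479.

Unemployment rate after four quarters ≈ 14.25%.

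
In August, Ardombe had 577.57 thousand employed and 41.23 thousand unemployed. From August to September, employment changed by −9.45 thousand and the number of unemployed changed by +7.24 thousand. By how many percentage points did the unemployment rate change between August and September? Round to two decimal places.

The unemployment rate changed by +1.20 percentage points.

August: labor force = 577.57 + 41.23 = 618.80; u = 41.23/618.80 = 6.66%.
September: labor force = 568.12 + 48.47 = 616.59; u = 48.47/616.59 = 7.86%.
Change = 7.86% − 6.66% = +1.20 pp.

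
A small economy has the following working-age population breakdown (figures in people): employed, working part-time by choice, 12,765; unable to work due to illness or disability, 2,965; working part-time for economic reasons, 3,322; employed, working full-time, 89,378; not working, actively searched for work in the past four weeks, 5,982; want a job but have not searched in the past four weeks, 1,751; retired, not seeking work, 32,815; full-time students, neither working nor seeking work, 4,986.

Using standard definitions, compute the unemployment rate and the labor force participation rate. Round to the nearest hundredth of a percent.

Employed = 12,765 + 3,322 + 89,378 = 105,465 (anyone who worked, including part-time for economic reasons, counts as employed).
Unemployed = 5,982.
Labor force = 105,465 + 5,982 = 111,447.
Not in labor force = 2,965 + 1,751 + 32,815 + 4,986 = 42,517 (those not working and not actively searching are outside the labor force — including those who want a job but have given up searching).
Civilian working-age population = 111,447 + 42,517 = 153,964.
Unemployment rate = 5,982 / 111,447 = 5.37%.
Labor force participation rate = 111,447 / 153,964 = 72.39%.

Unemployment rate ≈ 5.37%; labor force participation rate ≈ 72.39%.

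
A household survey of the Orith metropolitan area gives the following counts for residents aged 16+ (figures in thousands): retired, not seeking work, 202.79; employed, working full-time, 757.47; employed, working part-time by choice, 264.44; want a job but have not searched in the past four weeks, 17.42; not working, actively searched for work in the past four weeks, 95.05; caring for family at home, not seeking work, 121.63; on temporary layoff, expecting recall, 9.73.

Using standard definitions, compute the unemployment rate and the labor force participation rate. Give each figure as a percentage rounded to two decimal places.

Unemployment rate ≈ 9.30%; labor force participation rate ≈ 76.72%.

Employed = 757.47 + 264.44 = 1,021.91 thousand.
Unemployed = 95.05 + 9.73 = 104.78 thousand (jobless and actively searching, or on temporary layoff).
Labor force = 1,021.91 + 104.78 = 1,126.69 thousand.
Not in labor force = 202.79 + 17.42 + 121.63 = 341.84 thousand (those not working and not actively searching are outside the labor force — including those who want a job but have given up searching).
Civilian working-age population = 1,126.69 + 341.84 = 1,468.53 thousand.
Unemployment rate = 104.78 / 1,126.69 = 9.30%.
Labor force participation rate = 1,126.69 / 1,468.53 = 76.72%.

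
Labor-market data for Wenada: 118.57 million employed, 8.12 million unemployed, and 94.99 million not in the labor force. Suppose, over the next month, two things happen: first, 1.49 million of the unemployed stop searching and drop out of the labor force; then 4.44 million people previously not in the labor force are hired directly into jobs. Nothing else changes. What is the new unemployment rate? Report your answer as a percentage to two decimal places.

Initially, labor force = 118.57 + 8.12 = 126.69 million, so u = 8.12/126.69 = 6.41%.
After the first change, unemployed and labor force both fall by 1.49 → E = 118.57, U = 6.63, labor force = 125.20 million.
After the second change, employed and labor force both rise by 4.44; unemployed unchanged → E = 123.01, U = 6.63, labor force = 129.64 million.
New unemployment rate = 6.63 / 129.64 = 5.11%.

New unemployment rate ≈ 5.11%.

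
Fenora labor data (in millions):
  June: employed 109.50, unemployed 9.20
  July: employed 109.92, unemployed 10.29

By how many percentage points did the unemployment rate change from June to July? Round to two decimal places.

June: labor force = 109.50 + 9.20 = 118.70; u = 9.20/118.70 = 7.75%.
July: labor force = 109.92 + 10.29 = 120.21; u = 10.29/120.21 = 8.56%.
Change = 8.56% − 7.75% = +0.81 pp.

The unemployment rate changed by +0.81 percentage points.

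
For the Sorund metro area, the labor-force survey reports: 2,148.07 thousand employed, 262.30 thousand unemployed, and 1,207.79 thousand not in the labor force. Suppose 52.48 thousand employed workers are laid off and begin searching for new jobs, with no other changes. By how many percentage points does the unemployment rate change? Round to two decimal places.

The unemployment rate changes by +2.18 percentage points.

Initially, labor force = 2,148.07 + 262.30 = 2,410.37 thousand, so u = 262.30/2,410.37 = 10.88%.
After the change, employed falls and unemployed rises by 52.48; labor force unchanged → E = 2,095.59, U = 314.78, labor force = 2,410.37 thousand.
New unemployment rate = 314.78 / 2,410.37 = 13.06%.
Change = 13.06% − 10.88% = +2.18 percentage points.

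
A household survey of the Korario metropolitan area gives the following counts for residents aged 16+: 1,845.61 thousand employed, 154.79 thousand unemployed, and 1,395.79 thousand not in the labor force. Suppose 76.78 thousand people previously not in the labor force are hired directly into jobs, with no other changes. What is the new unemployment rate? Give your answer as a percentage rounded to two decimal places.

New unemployment rate ≈ 7.45%.

Initially, labor force = 1,845.61 + 154.79 = 2,000.40 thousand, so u = 154.79/2,000.40 = 7.74%.
After the change, employed and labor force both rise by 76.78; unemployed unchanged → E = 1,922.39, U = 154.79, labor force = 2,077.18 thousand.
New unemployment rate = 154.79 / 2,077.18 = 7.45%.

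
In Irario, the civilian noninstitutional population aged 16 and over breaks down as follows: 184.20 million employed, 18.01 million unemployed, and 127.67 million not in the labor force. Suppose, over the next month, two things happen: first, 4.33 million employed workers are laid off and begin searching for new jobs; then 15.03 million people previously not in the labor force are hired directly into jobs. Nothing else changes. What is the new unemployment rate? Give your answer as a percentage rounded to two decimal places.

New unemployment rate ≈ 10.28%.

Initially, labor force = 184.20 + 18.01 = 202.21 million, so u = 18.01/202.21 = 8.91%.
After the first change, employed falls and unemployed rises by 4.33; labor force unchanged → E = 179.87, U = 22.34, labor force = 202.21 million.
After the second change, employed and labor force both rise by 15.03; unemployed unchanged → E = 194.90, U = 22.34, labor force = 217.24 million.
New unemployment rate = 22.34 / 217.24 = 10.28%.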